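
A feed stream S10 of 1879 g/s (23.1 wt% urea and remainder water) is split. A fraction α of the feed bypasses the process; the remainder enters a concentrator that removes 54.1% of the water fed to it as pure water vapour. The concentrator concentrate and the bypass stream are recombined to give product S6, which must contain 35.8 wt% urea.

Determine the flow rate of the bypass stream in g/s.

276.8 g/s

All 1879×0.231 = 434.05 g/s of urea reaches S6, so S6 = 434.05/0.358 = 1212.4 g/s and vapour = 666.57 g/s.
The evaporator receives (1−α)·1879 of feed at 0.769 water and removes 0.541 of that water:
0.541×0.769×(1−α)×1879 = 666.57
(1−α) = 666.57/781.72 = 0.8527;  α = 0.1473.
Bypass flow = 0.1473×1879 = 276.77 g/s.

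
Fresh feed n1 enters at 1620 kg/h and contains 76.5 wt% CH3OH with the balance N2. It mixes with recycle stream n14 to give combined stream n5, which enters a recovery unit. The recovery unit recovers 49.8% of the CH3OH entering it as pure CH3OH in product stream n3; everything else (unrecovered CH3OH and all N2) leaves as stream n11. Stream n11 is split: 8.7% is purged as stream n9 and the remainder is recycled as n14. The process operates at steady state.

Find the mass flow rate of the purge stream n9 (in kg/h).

N2 enters only via n1 and leaves only via the purge: 1620×0.235 = 0.087×(N2 in n11), and the recovery unit passes all N2, so N2 in n5 = N2 in n11 = 4375.9 kg/h.
CH3OH in n5: m_A = 1620×0.765 + (1−0.087)·(1−0.498)·m_A, so m_A = 1239.3/0.5417 = 2287.9 kg/h.
n11 = (1−0.498)×2287.9 + 4375.9 = 5524.4 kg/h.
Purge n9 = 0.087×5524.4 = 480.62 kg/h.

480.6 kg/h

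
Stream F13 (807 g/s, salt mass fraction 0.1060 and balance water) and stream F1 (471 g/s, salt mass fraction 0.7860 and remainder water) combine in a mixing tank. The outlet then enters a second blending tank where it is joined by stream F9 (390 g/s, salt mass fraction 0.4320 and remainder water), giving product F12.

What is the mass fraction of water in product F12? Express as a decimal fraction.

Overall, product flow = 1668 g/s.
water in = 807×0.894 + 471×0.214 + 390×0.568 = 1043.8 g/s.
water fraction in F12 = 0.6258.

0.6258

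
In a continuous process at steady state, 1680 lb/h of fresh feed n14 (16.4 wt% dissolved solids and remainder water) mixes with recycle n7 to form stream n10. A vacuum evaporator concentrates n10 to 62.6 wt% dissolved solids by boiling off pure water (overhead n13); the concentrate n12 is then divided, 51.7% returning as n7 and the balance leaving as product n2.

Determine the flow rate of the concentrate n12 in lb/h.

Overall dissolved solids balance (none leaves overhead): dissolved solids in fresh feed = dissolved solids in product, i.e. 1680×0.164 = (1−0.517)·n12·0.626.
n12 = 275.52/(0.626×0.483) = 911.24 lb/h.

911.2 lb/h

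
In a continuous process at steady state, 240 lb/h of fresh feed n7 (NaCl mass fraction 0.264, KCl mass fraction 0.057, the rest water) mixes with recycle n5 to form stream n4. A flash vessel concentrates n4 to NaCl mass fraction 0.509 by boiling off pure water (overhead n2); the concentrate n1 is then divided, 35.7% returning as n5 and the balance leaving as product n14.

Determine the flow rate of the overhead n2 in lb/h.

115.5 lb/h

Overall NaCl balance (none leaves overhead): NaCl in fresh feed = NaCl in product, i.e. 240×0.264 = (1−0.357)·n1·0.509.
n1 = 63.36/(0.509×0.643) = 193.59 lb/h.
Recycle n5 = 0.357×193.59 = 69.112 lb/h.
Combined feed n4 = 240 + 69.112 = 309.11 lb/h.
Overhead n2 = n4 − n1 = 309.11 − 193.59 = 115.52 lb/h.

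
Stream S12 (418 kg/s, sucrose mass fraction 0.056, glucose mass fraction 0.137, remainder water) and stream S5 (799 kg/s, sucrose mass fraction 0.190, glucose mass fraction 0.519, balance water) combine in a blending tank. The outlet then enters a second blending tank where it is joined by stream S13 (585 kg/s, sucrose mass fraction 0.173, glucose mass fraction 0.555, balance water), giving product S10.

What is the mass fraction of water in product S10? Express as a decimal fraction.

Overall, product flow = 1802 kg/s.
water in = 418×0.807 + 799×0.291 + 585×0.272 = 728.96 kg/s.
water fraction in S10 = 0.405.

0.405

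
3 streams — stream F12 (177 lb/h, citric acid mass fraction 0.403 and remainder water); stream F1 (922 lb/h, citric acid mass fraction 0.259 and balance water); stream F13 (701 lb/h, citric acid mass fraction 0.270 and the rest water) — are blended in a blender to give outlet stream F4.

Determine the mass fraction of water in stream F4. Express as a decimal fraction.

0.723

Total flow out = 177 + 922 + 701 = 1800 lb/h.
water in = 177×0.597 + 922×0.741 + 701×0.730 = 1300.6 lb/h.
water mass fraction in F4 = 1300.6/1800 = 0.723.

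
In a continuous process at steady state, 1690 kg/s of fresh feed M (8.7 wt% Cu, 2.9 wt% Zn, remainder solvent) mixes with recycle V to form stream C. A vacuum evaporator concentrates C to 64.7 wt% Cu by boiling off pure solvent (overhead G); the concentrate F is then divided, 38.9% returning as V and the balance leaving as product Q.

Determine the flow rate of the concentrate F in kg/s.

371.9 kg/s

Overall Cu balance (none leaves overhead): Cu in fresh feed = Cu in product, i.e. 1690×0.087 = (1−0.389)·F·0.647.
F = 147.03/(0.647×0.611) = 371.93 kg/s.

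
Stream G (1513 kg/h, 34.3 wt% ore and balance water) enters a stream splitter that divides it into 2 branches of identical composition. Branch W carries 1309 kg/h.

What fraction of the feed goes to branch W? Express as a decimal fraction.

Fraction to W = 1309/1513 = 0.8652.

0.865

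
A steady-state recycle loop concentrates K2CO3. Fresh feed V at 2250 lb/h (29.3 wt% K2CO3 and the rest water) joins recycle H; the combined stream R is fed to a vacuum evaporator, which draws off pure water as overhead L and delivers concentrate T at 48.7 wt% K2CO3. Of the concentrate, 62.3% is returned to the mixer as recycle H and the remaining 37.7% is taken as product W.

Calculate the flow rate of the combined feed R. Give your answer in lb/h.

Overall K2CO3 balance (none leaves overhead): K2CO3 in fresh feed = K2CO3 in product, i.e. 2250×0.293 = (1−0.623)·T·0.487.
T = 659.25/(0.487×0.377) = 3590.7 lb/h.
Recycle H = 0.623×3590.7 = 2237 lb/h.
Combined feed R = 2250 + 2237 = 4487 lb/h.

4487 lb/h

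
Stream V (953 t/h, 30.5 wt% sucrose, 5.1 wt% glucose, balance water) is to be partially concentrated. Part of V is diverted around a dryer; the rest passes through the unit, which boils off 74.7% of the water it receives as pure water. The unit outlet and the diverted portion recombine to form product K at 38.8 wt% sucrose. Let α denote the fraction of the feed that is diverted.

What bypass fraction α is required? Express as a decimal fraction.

All 953×0.305 = 290.67 t/h of sucrose reaches K, so K = 290.67/0.388 = 749.14 t/h and vapour = 203.86 t/h.
The evaporator receives (1−α)·953 of feed at 0.644 water and removes 0.747 of that water:
0.747×0.644×(1−α)×953 = 203.86
(1−α) = 203.86/458.46 = 0.4447;  α = 0.5553.

0.555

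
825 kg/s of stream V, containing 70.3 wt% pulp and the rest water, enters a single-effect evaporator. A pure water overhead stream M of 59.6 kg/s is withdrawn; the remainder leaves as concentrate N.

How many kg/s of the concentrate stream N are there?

765.4 kg/s

Concentrate = 825 − 59.6 = 765.4 kg/s.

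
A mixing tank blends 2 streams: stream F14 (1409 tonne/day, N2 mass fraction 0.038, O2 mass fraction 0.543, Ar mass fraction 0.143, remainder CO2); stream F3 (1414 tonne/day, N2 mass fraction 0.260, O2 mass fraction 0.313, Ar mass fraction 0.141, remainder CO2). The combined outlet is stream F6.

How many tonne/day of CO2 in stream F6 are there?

793.3 tonne/day

CO2 out = CO2 in = 1409×0.276 + 1414×0.286 = 793.29 tonne/day.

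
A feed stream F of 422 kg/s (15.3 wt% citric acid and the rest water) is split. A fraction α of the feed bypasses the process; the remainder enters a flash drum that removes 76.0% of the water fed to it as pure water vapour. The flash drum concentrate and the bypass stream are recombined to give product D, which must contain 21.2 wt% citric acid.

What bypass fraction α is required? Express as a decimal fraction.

0.568

All 422×0.153 = 64.566 kg/s of citric acid reaches D, so D = 64.566/0.212 = 304.56 kg/s and vapour = 117.44 kg/s.
The evaporator receives (1−α)·422 of feed at 0.847 water and removes 0.760 of that water:
0.760×0.847×(1−α)×422 = 117.44
(1−α) = 117.44/271.65 = 0.4323;  α = 0.5677.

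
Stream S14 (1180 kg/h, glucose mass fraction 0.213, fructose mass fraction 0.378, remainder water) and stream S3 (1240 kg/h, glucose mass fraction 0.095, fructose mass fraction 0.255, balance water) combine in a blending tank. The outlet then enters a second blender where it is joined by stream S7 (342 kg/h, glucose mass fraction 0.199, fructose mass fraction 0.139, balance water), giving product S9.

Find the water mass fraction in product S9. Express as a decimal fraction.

0.549

Overall, product flow = 2762 kg/h.
water in = 1180×0.409 + 1240×0.650 + 342×0.662 = 1515 kg/h.
water fraction in S9 = 0.549.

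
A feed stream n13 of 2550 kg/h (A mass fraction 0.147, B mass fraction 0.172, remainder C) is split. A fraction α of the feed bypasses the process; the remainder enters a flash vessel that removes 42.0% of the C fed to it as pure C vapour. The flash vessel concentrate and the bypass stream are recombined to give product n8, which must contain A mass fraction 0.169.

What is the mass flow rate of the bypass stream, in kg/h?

1389 kg/h

All 2550×0.147 = 374.85 kg/h of A reaches n8, so n8 = 374.85/0.169 = 2218 kg/h and vapour = 331.95 kg/h.
The evaporator receives (1−α)·2550 of feed at 0.681 C and removes 0.420 of that C:
0.420×0.681×(1−α)×2550 = 331.95
(1−α) = 331.95/729.35 = 0.4551;  α = 0.5449.
Bypass flow = 0.5449×2550 = 1389.4 kg/h.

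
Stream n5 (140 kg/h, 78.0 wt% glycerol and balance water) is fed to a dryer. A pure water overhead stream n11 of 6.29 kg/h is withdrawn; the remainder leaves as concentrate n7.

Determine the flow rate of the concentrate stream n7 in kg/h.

133.7 kg/h

Concentrate = 140 − 6.29 = 133.71 kg/h.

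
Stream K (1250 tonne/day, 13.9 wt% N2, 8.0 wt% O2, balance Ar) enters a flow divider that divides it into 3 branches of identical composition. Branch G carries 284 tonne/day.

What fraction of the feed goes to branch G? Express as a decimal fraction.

Fraction to G = 284/1250 = 0.2272.

0.227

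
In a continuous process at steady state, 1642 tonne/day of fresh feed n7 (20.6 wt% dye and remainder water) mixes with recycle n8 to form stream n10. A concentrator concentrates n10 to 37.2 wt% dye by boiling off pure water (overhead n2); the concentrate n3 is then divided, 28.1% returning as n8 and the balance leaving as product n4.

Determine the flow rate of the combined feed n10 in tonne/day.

1997 tonne/day

Overall dye balance (none leaves overhead): dye in fresh feed = dye in product, i.e. 1642×0.206 = (1−0.281)·n3·0.372.
n3 = 338.25/(0.372×0.719) = 1264.6 tonne/day.
Recycle n8 = 0.281×1264.6 = 355.37 tonne/day.
Combined feed n10 = 1642 + 355.37 = 1997.4 tonne/day.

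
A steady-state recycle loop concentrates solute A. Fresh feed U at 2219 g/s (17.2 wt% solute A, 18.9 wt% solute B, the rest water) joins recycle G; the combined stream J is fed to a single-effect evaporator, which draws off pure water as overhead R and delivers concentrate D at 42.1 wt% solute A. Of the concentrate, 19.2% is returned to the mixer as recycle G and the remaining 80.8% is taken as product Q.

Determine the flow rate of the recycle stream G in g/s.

215.4 g/s

Overall solute A balance (none leaves overhead): solute A in fresh feed = solute A in product, i.e. 2219×0.172 = (1−0.192)·D·0.421.
D = 381.67/(0.421×0.808) = 1122 g/s.
Recycle G = 0.192×1122 = 215.42 g/s.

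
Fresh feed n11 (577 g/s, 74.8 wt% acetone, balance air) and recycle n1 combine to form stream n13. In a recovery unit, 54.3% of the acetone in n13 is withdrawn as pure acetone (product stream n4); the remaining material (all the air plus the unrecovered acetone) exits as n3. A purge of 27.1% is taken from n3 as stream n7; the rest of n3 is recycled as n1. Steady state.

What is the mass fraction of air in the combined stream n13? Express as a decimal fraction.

air enters only via n11 and leaves only via the purge: 577×0.252 = 0.271×(air in n3), and the recovery unit passes all air, so air in n13 = air in n3 = 536.55 g/s.
acetone in n13: m_A = 577×0.748 + (1−0.271)·(1−0.543)·m_A, so m_A = 431.6/0.6668 = 647.22 g/s.
n13 = 647.22 + 536.55 = 1183.8 g/s.
air fraction in n13 = 536.55/1183.8 = 0.453.

0.453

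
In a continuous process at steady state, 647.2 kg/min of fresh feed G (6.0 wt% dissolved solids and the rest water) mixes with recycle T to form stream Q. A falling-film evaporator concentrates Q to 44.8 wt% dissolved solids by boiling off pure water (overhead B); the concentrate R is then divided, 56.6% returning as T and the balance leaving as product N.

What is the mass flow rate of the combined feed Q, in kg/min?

760.2 kg/min

Overall dissolved solids balance (none leaves overhead): dissolved solids in fresh feed = dissolved solids in product, i.e. 647.2×0.060 = (1−0.566)·R·0.448.
R = 38.832/(0.448×0.434) = 199.72 kg/min.
Recycle T = 0.566×199.72 = 113.04 kg/min.
Combined feed Q = 647.2 + 113.04 = 760.24 kg/min.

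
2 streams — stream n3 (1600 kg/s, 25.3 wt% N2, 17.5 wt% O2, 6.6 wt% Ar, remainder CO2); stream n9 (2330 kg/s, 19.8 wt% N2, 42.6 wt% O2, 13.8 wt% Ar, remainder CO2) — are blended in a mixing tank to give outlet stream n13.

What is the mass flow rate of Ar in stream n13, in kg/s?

Ar out = Ar in = 1600×0.066 + 2330×0.138 = 427.14 kg/s.

427.1 kg/s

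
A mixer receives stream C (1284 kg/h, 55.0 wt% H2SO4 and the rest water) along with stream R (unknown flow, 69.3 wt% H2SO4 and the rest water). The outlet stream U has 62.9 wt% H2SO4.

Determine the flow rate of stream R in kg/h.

1585 kg/h

Let R be the unknown flow. Total out = 1284 + R.
H2SO4 balance: 706.2 + 0.693·R = 0.629·(1284 + R)
(0.693 − 0.629)·R = 0.629×1284 − 706.2 = 101.44
R = 101.44 / 0.064 = 1584.9 kg/h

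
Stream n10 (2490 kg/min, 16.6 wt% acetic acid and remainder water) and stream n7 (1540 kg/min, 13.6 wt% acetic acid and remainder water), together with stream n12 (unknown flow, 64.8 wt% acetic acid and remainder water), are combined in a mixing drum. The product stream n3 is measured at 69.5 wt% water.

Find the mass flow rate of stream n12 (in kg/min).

1768 kg/min

Let n12 be the unknown flow. Total out = 4030 + n12.
water balance: 3407.2 + 0.352·n12 = 0.695·(4030 + n12)
(0.352 − 0.695)·n12 = 0.695×4030 − 3407.2 = -606.37
n12 = -606.37 / -0.343 = 1767.8 kg/min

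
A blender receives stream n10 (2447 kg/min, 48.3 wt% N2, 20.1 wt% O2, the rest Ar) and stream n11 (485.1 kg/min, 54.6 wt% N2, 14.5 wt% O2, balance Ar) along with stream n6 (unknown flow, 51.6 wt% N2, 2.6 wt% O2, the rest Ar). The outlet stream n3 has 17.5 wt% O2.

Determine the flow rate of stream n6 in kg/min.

329.3 kg/min

Let n6 be the unknown flow. Total out = 2932.1 + n6.
O2 balance: 562.19 + 0.026·n6 = 0.175·(2932.1 + n6)
(0.026 − 0.175)·n6 = 0.175×2932.1 − 562.19 = -49.069
n6 = -49.069 / -0.149 = 329.32 kg/min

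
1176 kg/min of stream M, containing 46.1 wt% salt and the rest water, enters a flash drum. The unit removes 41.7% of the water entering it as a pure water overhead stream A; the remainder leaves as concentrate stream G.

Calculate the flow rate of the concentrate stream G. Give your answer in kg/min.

911.7 kg/min

water entering = 1176×0.539 = 633.86 kg/min; overhead removed = 0.417×633.86 = 264.32 kg/min.
Concentrate = 1176 − 264.32 = 911.68 kg/min.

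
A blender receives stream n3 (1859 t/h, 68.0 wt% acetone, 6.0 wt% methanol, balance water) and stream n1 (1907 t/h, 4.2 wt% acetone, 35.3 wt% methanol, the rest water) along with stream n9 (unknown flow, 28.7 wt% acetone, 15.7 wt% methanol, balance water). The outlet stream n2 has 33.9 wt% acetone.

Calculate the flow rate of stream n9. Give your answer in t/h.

1299 t/h

Let n9 be the unknown flow. Total out = 3766 + n9.
acetone balance: 1344.2 + 0.287·n9 = 0.339·(3766 + n9)
(0.287 − 0.339)·n9 = 0.339×3766 − 1344.2 = -67.54
n9 = -67.54 / -0.052 = 1298.8 t/h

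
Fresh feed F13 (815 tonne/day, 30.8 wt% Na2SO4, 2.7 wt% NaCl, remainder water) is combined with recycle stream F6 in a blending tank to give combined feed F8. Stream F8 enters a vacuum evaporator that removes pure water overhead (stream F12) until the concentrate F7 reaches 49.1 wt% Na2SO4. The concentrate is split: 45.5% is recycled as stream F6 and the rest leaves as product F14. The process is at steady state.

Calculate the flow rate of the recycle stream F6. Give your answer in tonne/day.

Overall Na2SO4 balance (none leaves overhead): Na2SO4 in fresh feed = Na2SO4 in product, i.e. 815×0.308 = (1−0.455)·F7·0.491.
F7 = 251.02/(0.491×0.545) = 938.06 tonne/day.
Recycle F6 = 0.455×938.06 = 426.82 tonne/day.

426.8 tonne/day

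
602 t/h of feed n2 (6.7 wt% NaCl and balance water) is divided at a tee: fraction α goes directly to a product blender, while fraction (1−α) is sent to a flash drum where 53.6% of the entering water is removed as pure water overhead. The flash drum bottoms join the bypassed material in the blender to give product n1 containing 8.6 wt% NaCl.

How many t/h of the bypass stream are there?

All 602×0.067 = 40.334 t/h of NaCl reaches n1, so n1 = 40.334/0.086 = 469 t/h and vapour = 133 t/h.
The evaporator receives (1−α)·602 of feed at 0.933 water and removes 0.536 of that water:
0.536×0.933×(1−α)×602 = 133
(1−α) = 133/301.05 = 0.4418;  α = 0.5582.
Bypass flow = 0.5582×602 = 336.05 t/h.

336 t/h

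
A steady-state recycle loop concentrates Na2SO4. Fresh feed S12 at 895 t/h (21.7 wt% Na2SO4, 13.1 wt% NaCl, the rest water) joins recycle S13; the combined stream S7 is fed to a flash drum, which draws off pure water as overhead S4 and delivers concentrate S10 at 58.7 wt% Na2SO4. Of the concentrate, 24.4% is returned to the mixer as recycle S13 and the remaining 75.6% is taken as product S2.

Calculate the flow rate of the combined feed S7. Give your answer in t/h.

1002 t/h

Overall Na2SO4 balance (none leaves overhead): Na2SO4 in fresh feed = Na2SO4 in product, i.e. 895×0.217 = (1−0.244)·S10·0.587.
S10 = 194.22/(0.587×0.756) = 437.65 t/h.
Recycle S13 = 0.244×437.65 = 106.79 t/h.
Combined feed S7 = 895 + 106.79 = 1001.8 t/h.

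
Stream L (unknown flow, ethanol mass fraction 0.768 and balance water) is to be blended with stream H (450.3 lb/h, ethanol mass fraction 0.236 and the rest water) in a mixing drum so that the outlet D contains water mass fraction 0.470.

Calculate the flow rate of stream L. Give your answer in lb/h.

Let L be the unknown flow. Total out = 450.3 + L.
water balance: 344.03 + 0.232·L = 0.470·(450.3 + L)
(0.232 − 0.470)·L = 0.470×450.3 − 344.03 = -132.39
L = -132.39 / -0.238 = 556.25 lb/h

556.3 lb/h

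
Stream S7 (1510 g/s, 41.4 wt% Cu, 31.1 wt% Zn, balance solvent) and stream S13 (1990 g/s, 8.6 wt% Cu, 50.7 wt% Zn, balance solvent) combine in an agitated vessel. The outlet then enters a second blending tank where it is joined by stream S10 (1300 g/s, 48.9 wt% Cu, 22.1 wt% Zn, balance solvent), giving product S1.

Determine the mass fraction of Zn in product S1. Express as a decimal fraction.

Overall, product flow = 4800 g/s.
Zn in = 1510×0.311 + 1990×0.507 + 1300×0.221 = 1765.8 g/s.
Zn fraction in S1 = 0.3679.

0.3679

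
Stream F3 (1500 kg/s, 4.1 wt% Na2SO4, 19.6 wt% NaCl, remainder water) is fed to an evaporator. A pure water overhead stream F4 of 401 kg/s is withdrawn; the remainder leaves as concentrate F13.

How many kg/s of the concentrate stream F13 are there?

1099 kg/s

Concentrate = 1500 − 401 = 1099 kg/s.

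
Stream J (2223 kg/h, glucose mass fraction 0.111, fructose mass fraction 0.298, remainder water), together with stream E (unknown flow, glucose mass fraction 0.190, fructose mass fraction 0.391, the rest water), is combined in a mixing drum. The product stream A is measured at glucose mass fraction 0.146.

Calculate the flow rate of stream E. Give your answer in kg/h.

1768 kg/h

Let E be the unknown flow. Total out = 2223 + E.
glucose balance: 246.75 + 0.190·E = 0.146·(2223 + E)
(0.190 − 0.146)·E = 0.146×2223 − 246.75 = 77.805
E = 77.805 / 0.044 = 1768.3 kg/h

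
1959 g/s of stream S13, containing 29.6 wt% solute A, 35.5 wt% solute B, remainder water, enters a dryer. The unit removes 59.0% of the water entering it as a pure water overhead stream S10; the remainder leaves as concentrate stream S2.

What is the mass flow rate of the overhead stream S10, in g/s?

403.4 g/s

water entering = 1959×0.349 = 683.69 g/s; overhead removed = 0.590×683.69 = 403.38 g/s.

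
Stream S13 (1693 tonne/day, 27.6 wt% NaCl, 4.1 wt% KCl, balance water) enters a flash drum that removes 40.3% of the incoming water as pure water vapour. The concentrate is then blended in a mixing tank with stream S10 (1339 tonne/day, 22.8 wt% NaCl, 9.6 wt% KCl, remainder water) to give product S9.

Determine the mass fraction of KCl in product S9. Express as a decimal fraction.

Vapour removed = 0.403×0.683×1693 = 466 tonne/day; concentrate = 1227 tonne/day.
KCl reaching the mixer = 69.413 (from concentrate) + 1339×0.096 = 197.96 tonne/day.
Product flow = 1227 + 1339 = 2566 tonne/day; KCl fraction = 0.077.

0.077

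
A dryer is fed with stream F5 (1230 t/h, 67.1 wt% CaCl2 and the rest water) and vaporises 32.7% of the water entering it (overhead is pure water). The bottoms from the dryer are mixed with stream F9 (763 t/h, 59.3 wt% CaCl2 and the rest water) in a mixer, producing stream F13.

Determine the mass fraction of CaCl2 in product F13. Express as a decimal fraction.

0.6867

Vapour removed = 0.327×0.329×1230 = 132.33 t/h; concentrate = 1097.7 t/h.
CaCl2 reaching the mixer = 825.33 (from concentrate) + 763×0.593 = 1277.8 t/h.
Product flow = 1097.7 + 763 = 1860.7 t/h; CaCl2 fraction = 0.6867.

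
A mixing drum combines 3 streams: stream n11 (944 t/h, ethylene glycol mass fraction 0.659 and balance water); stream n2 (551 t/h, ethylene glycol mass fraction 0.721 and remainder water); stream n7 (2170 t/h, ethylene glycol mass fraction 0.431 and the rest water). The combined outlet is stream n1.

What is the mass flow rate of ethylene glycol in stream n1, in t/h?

ethylene glycol out = ethylene glycol in = 944×0.659 + 551×0.721 + 2170×0.431 = 1954.6 t/h.

1955 t/h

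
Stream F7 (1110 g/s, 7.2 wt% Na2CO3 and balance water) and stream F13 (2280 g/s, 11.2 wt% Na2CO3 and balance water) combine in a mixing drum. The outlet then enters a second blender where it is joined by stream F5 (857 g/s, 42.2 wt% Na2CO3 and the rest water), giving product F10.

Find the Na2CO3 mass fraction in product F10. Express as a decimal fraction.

Overall, product flow = 4247 g/s.
Na2CO3 in = 1110×0.072 + 2280×0.112 + 857×0.422 = 696.93 g/s.
Na2CO3 fraction in F10 = 0.164.

0.164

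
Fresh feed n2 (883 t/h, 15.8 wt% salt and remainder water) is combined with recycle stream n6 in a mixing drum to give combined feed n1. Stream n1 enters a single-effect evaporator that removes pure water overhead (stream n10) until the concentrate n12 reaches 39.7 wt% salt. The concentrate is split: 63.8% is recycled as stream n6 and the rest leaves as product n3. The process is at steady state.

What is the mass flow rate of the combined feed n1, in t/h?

Overall salt balance (none leaves overhead): salt in fresh feed = salt in product, i.e. 883×0.158 = (1−0.638)·n12·0.397.
n12 = 139.51/(0.397×0.362) = 970.78 t/h.
Recycle n6 = 0.638×970.78 = 619.35 t/h.
Combined feed n1 = 883 + 619.35 = 1502.4 t/h.

1502 t/h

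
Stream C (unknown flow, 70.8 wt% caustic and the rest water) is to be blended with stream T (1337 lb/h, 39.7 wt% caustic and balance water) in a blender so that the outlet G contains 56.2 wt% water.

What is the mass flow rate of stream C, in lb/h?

Let C be the unknown flow. Total out = 1337 + C.
water balance: 806.21 + 0.292·C = 0.562·(1337 + C)
(0.292 − 0.562)·C = 0.562×1337 − 806.21 = -54.817
C = -54.817 / -0.270 = 203.03 lb/h

203 lb/h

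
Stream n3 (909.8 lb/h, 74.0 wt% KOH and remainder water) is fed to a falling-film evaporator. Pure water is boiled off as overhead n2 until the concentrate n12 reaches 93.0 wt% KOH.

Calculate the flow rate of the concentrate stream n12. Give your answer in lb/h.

KOH is conserved: 909.8×0.740 = 673.25 lb/h all reports to the concentrate.
Concentrate = 673.25/(target fraction) = 723.93 lb/h.

723.9 lb/h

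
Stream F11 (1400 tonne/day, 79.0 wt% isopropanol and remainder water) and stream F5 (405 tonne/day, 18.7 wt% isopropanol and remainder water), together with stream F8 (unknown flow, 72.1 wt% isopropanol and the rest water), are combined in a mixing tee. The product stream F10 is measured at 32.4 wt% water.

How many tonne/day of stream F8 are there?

Let F8 be the unknown flow. Total out = 1805 + F8.
water balance: 623.26 + 0.279·F8 = 0.324·(1805 + F8)
(0.279 − 0.324)·F8 = 0.324×1805 − 623.26 = -38.445
F8 = -38.445 / -0.045 = 854.33 tonne/day

854.3 tonne/day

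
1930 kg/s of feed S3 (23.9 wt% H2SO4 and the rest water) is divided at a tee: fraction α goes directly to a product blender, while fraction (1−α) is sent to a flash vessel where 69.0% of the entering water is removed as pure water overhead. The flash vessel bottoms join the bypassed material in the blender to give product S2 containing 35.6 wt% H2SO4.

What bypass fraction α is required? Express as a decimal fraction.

All 1930×0.239 = 461.27 kg/s of H2SO4 reaches S2, so S2 = 461.27/0.356 = 1295.7 kg/s and vapour = 634.3 kg/s.
The evaporator receives (1−α)·1930 of feed at 0.761 water and removes 0.690 of that water:
0.690×0.761×(1−α)×1930 = 634.3
(1−α) = 634.3/1013.4 = 0.6259;  α = 0.3741.

0.374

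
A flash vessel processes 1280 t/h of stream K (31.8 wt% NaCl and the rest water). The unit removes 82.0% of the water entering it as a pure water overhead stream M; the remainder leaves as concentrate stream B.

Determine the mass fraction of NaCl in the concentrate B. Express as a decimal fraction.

0.7215

NaCl is not removed: 1280×0.318 = 407.04 t/h of NaCl enters B.
water entering = 1280×0.682 = 872.96 t/h; overhead removed = 0.820×872.96 = 715.83 t/h.
Concentrate = 1280 − 715.83 = 564.17 t/h.
Mass fraction = 407.04/564.17 = 0.7215.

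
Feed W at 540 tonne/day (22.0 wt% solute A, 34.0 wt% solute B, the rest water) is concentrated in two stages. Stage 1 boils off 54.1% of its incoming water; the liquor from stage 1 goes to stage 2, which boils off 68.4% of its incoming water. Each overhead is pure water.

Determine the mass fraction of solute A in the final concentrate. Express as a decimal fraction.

0.353

water in feed = 540×0.440 = 237.6 tonne/day.
After stage 1: water left = (1−0.541)×237.6 = 109.06; stream total = 411.46 tonne/day.
After stage 2: water left = (1−0.684)×109.06 = 34.462; final concentrate = 336.86 tonne/day.
solute A fraction = 118.8/336.86 = 0.353.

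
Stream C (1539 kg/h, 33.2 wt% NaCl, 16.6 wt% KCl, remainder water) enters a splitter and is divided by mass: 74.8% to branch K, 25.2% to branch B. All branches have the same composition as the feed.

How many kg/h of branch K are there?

1151 kg/h

Branch K flow = 0.748×1539 = 1151.2 kg/h.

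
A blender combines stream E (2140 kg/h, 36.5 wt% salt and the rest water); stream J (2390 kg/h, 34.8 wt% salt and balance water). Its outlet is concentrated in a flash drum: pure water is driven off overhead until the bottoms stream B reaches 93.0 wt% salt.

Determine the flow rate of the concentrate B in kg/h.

1734 kg/h

salt entering = 2140×0.365 + 2390×0.348 = 1612.8 kg/h.
All salt reports to B, so B = 1612.8/0.930 = 1734.2 kg/h.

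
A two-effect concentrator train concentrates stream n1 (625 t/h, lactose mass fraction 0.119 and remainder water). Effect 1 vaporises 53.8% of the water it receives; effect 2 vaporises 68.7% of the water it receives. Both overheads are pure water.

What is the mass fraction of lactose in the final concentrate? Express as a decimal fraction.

0.483

water in feed = 625×0.881 = 550.62 t/h.
After stage 1: water left = (1−0.538)×550.62 = 254.39; stream total = 328.76 t/h.
After stage 2: water left = (1−0.687)×254.39 = 79.624; final concentrate = 154 t/h.
lactose fraction = 74.375/154 = 0.483.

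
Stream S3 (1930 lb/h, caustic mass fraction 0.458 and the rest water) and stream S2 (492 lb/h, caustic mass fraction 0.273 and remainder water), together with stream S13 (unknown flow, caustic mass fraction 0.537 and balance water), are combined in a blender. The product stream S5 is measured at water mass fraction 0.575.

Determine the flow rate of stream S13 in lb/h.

Let S13 be the unknown flow. Total out = 2422 + S13.
water balance: 1403.7 + 0.463·S13 = 0.575·(2422 + S13)
(0.463 − 0.575)·S13 = 0.575×2422 − 1403.7 = -11.094
S13 = -11.094 / -0.112 = 99.054 lb/h

99.05 lb/h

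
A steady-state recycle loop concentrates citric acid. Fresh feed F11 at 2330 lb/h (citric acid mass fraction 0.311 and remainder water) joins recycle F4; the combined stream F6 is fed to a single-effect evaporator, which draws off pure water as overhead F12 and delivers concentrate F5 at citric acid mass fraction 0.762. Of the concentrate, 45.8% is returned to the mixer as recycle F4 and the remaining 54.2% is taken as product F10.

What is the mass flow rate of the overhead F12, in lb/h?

1379 lb/h

Overall citric acid balance (none leaves overhead): citric acid in fresh feed = citric acid in product, i.e. 2330×0.311 = (1−0.458)·F5·0.762.
F5 = 724.63/(0.762×0.542) = 1754.5 lb/h.
Recycle F4 = 0.458×1754.5 = 803.58 lb/h.
Combined feed F6 = 2330 + 803.58 = 3133.6 lb/h.
Overhead F12 = F6 − F5 = 3133.6 − 1754.5 = 1379 lb/h.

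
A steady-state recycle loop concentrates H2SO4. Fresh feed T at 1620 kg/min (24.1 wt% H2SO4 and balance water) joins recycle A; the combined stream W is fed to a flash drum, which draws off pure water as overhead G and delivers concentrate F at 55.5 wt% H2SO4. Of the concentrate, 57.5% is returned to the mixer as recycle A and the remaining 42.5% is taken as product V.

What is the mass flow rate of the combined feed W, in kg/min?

2572 kg/min

Overall H2SO4 balance (none leaves overhead): H2SO4 in fresh feed = H2SO4 in product, i.e. 1620×0.241 = (1−0.575)·F·0.555.
F = 390.42/(0.555×0.425) = 1655.2 kg/min.
Recycle A = 0.575×1655.2 = 951.74 kg/min.
Combined feed W = 1620 + 951.74 = 2571.7 kg/min.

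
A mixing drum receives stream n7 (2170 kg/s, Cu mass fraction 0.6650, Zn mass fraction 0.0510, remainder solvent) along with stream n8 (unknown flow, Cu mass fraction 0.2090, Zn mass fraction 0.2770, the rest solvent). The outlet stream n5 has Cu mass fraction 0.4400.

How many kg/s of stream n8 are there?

Let n8 be the unknown flow. Total out = 2170 + n8.
Cu balance: 1443.1 + 0.209·n8 = 0.440·(2170 + n8)
(0.209 − 0.440)·n8 = 0.440×2170 − 1443.1 = -488.25
n8 = -488.25 / -0.231 = 2113.6 kg/s

2114 kg/s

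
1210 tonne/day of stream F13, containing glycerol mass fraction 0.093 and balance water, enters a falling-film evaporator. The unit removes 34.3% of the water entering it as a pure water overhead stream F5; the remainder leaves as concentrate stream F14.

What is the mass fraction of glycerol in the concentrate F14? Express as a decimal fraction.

0.135

glycerol is not removed: 1210×0.093 = 112.53 tonne/day of glycerol enters F14.
water entering = 1210×0.907 = 1097.5 tonne/day; overhead removed = 0.343×1097.5 = 376.43 tonne/day.
Concentrate = 1210 − 376.43 = 833.57 tonne/day.
Mass fraction = 112.53/833.57 = 0.135.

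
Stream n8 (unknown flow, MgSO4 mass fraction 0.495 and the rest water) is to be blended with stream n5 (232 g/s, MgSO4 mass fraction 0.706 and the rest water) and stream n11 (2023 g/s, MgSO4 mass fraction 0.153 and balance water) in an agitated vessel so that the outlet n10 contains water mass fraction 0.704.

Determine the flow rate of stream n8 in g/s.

975.7 g/s

Let n8 be the unknown flow. Total out = 2255 + n8.
water balance: 1781.7 + 0.505·n8 = 0.704·(2255 + n8)
(0.505 − 0.704)·n8 = 0.704×2255 − 1781.7 = -194.17
n8 = -194.17 / -0.199 = 975.72 g/s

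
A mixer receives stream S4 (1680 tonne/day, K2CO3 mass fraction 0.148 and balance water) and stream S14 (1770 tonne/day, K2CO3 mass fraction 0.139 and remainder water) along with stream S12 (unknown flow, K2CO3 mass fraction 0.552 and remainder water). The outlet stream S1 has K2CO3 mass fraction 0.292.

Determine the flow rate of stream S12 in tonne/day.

Let S12 be the unknown flow. Total out = 3450 + S12.
K2CO3 balance: 494.67 + 0.552·S12 = 0.292·(3450 + S12)
(0.552 − 0.292)·S12 = 0.292×3450 − 494.67 = 512.73
S12 = 512.73 / 0.260 = 1972 tonne/day

1972 tonne/day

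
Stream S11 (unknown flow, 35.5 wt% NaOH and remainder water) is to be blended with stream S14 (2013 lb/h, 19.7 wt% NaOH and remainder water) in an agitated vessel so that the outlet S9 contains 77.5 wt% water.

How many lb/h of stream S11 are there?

Let S11 be the unknown flow. Total out = 2013 + S11.
water balance: 1616.4 + 0.645·S11 = 0.775·(2013 + S11)
(0.645 − 0.775)·S11 = 0.775×2013 − 1616.4 = -56.364
S11 = -56.364 / -0.130 = 433.57 lb/h

433.6 lb/h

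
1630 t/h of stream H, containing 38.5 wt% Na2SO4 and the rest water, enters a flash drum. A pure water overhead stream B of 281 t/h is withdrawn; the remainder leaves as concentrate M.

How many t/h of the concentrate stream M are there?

1349 t/h

Concentrate = 1630 − 281 = 1349 t/h.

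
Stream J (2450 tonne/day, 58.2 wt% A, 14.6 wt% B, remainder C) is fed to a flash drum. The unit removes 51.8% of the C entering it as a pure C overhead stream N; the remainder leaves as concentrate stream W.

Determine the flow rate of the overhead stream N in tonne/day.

C entering = 2450×0.272 = 666.4 tonne/day; overhead removed = 0.518×666.4 = 345.2 tonne/day.

345.2 tonne/day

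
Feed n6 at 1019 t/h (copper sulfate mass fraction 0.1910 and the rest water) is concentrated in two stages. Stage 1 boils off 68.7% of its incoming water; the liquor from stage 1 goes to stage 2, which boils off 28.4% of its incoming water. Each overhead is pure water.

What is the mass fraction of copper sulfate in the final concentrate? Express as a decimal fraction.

water in feed = 1019×0.809 = 824.37 t/h.
After stage 1: water left = (1−0.687)×824.37 = 258.03; stream total = 452.66 t/h.
After stage 2: water left = (1−0.284)×258.03 = 184.75; final concentrate = 379.38 t/h.
copper sulfate fraction = 194.63/379.38 = 0.5130.

0.5130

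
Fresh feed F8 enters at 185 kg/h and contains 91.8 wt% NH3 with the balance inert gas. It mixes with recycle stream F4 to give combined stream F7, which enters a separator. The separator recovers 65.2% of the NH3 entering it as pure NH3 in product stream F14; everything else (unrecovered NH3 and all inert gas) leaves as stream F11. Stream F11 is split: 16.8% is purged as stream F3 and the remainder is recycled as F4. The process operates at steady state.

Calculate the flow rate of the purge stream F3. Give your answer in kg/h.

29.15 kg/h

inert gas enters only via F8 and leaves only via the purge: 185×0.082 = 0.168×(inert gas in F11), and the separator passes all inert gas, so inert gas in F7 = inert gas in F11 = 90.298 kg/h.
NH3 in F7: m_A = 185×0.918 + (1−0.168)·(1−0.652)·m_A, so m_A = 169.83/0.7105 = 239.04 kg/h.
F11 = (1−0.652)×239.04 + 90.298 = 173.48 kg/h.
Purge F3 = 0.168×173.48 = 29.145 kg/h.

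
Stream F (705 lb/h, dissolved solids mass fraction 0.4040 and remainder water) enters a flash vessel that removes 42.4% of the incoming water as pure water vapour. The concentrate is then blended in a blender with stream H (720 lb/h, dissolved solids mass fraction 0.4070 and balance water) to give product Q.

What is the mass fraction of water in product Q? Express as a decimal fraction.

0.5365

Vapour removed = 0.424×0.596×705 = 178.16 lb/h; concentrate = 526.84 lb/h.
water reaching the mixer = 242.02 (from concentrate) + 720×0.593 = 668.98 lb/h.
Product flow = 526.84 + 720 = 1246.8 lb/h; water fraction = 0.5365.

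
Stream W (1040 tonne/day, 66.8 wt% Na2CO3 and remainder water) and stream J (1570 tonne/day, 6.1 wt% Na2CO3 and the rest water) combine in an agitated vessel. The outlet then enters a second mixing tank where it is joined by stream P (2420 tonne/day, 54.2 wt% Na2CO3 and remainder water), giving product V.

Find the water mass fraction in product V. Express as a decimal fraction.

Overall, product flow = 5030 tonne/day.
water in = 1040×0.332 + 1570×0.939 + 2420×0.458 = 2927.9 tonne/day.
water fraction in V = 0.582.

0.582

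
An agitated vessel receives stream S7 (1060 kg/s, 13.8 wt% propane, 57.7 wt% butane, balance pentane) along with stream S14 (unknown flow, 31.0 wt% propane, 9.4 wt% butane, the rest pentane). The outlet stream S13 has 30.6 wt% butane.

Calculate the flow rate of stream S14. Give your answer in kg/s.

Let S14 be the unknown flow. Total out = 1060 + S14.
butane balance: 611.62 + 0.094·S14 = 0.306·(1060 + S14)
(0.094 − 0.306)·S14 = 0.306×1060 − 611.62 = -287.26
S14 = -287.26 / -0.212 = 1355 kg/s

1355 kg/s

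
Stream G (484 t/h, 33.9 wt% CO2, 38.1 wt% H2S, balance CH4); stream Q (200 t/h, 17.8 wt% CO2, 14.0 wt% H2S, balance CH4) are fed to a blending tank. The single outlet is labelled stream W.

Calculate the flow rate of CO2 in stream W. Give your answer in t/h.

199.7 t/h

CO2 out = CO2 in = 484×0.339 + 200×0.178 = 199.68 t/h.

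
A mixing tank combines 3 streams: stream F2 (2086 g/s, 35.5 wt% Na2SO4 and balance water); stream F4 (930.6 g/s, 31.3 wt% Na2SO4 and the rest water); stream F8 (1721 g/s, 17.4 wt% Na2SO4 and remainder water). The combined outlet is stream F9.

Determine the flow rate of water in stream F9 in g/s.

water out = water in = 2086×0.645 + 930.6×0.687 + 1721×0.826 = 3406.3 g/s.

3406 g/s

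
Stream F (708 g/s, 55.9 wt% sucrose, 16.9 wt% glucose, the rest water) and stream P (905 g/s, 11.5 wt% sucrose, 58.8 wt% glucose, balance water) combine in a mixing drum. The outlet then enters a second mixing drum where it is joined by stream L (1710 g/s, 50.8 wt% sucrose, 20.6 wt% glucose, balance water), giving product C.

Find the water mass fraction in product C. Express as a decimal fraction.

0.286

Overall, product flow = 3323 g/s.
water in = 708×0.272 + 905×0.297 + 1710×0.286 = 950.42 g/s.
water fraction in C = 0.286.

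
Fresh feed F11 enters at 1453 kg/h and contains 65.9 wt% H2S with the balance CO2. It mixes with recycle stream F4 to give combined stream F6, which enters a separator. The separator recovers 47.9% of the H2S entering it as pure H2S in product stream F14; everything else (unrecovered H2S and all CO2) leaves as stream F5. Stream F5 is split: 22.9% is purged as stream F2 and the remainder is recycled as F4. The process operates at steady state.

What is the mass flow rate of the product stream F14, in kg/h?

H2S in F6: m_A = 1453×0.659 + (1−0.229)·(1−0.479)·m_A, so m_A = 957.53/0.5983 = 1600.4 kg/h.
Product F14 = 0.479×1600.4 = 766.59 kg/h.

766.6 kg/h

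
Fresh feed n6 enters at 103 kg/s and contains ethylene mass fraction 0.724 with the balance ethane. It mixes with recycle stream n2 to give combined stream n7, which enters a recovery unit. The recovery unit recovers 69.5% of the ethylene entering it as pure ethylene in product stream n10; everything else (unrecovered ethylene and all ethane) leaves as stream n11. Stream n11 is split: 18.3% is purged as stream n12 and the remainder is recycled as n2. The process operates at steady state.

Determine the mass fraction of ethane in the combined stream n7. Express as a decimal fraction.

0.610

ethane enters only via n6 and leaves only via the purge: 103×0.276 = 0.183×(ethane in n11), and the recovery unit passes all ethane, so ethane in n7 = ethane in n11 = 155.34 kg/s.
ethylene in n7: m_A = 103×0.724 + (1−0.183)·(1−0.695)·m_A, so m_A = 74.572/0.7508 = 99.321 kg/s.
n7 = 99.321 + 155.34 = 254.67 kg/s.
ethane fraction in n7 = 155.34/254.67 = 0.610.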